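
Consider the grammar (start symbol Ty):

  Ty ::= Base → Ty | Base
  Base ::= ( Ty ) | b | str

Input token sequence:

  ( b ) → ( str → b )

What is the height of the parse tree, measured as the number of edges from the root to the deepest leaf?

6

[Ty [Base ( [Ty [Base b]] )] → [Ty [Base ( [Ty [Base str] → [Ty [Base b]]] )]]]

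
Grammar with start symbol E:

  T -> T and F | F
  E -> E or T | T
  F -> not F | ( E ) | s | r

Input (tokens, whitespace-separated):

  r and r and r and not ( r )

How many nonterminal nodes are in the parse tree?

[E [T [T [T [T [F r]] and [F r]] and [F r]] and [F not [F ( [E [T [F r]]] )]]]]

13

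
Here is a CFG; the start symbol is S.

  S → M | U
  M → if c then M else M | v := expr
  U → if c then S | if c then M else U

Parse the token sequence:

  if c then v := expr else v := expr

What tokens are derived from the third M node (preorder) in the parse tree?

v := expr

[S [M if c then [M v := expr] else [M v := expr]]]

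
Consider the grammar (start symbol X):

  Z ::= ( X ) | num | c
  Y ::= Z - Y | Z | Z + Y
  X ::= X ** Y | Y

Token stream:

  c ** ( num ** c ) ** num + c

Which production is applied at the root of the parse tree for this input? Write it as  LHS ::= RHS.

X ::= X ** Y

[X [X [X [Y [Z c]]] ** [Y [Z ( [X [X [Y [Z num]]] ** [Y [Z c]]] )]]] ** [Y [Z num] + [Y [Z c]]]]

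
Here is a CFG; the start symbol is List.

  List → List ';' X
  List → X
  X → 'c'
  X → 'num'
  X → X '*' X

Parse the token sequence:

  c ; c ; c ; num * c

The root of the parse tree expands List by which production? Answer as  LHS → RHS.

List → List ';' X

[List [List [List [List [X c]] ; [X c]] ; [X c]] ; [X [X num] * [X c]]]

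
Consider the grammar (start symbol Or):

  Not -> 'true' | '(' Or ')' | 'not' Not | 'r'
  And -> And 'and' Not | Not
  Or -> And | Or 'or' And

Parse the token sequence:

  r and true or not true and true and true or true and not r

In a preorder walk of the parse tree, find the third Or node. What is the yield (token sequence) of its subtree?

[Or [Or [Or [And [And [Not r]] and [Not true]]] or [And [And [And [Not not [Not true]]] and [Not true]] and [Not true]]] or [And [And [Not true]] and [Not not [Not r]]]]

r and true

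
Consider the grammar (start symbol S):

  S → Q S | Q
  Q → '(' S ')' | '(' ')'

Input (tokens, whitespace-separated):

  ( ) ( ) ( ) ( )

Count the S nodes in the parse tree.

4

[S [Q ( )] [S [Q ( )] [S [Q ( )] [S [Q ( )]]]]]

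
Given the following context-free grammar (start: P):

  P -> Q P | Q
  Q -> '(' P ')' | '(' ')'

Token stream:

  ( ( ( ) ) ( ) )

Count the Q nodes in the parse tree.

4

[P [Q ( [P [Q ( [P [Q ( )]] )] [P [Q ( )]]] )]]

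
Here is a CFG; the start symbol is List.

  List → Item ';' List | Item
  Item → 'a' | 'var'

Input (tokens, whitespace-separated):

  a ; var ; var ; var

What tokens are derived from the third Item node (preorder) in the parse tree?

[List [Item a] ; [List [Item var] ; [List [Item var] ; [List [Item var]]]]]

var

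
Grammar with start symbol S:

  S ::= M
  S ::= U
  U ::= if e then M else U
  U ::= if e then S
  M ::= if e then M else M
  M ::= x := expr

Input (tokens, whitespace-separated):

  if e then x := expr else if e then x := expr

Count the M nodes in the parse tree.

[S [U if e then [M x := expr] else [U if e then [S [M x := expr]]]]]

2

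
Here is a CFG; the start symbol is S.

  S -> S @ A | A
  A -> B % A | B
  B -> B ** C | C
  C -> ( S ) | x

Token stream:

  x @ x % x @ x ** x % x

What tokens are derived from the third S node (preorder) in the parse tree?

x

[S [S [S [A [B [C x]]]] @ [A [B [C x]] % [A [B [C x]]]]] @ [A [B [B [C x]] ** [C x]] % [A [B [C x]]]]]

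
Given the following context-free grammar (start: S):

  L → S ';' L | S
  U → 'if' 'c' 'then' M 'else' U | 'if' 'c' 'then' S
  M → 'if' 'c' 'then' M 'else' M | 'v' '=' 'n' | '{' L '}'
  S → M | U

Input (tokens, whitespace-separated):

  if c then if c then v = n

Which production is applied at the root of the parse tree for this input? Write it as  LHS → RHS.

[S [U if c then [S [U if c then [S [M v = n]]]]]]

S → U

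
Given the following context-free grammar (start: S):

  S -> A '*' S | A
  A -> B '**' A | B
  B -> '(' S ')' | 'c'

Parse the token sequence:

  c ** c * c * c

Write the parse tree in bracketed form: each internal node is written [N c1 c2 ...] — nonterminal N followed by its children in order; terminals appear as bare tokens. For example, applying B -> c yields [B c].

S
A * S
B ** A * S
c ** A * S
c ** B * S
c ** c * S
c ** c * A * S
c ** c * B * S
c ** c * c * S
c ** c * c * A
c ** c * c * B
c ** c * c * c

[S [A [B c] ** [A [B c]]] * [S [A [B c]] * [S [A [B c]]]]]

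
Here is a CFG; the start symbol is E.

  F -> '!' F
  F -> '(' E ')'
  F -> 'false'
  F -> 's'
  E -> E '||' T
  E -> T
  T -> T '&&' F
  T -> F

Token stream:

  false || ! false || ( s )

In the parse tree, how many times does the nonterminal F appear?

[E [E [E [T [F false]]] || [T [F ! [F false]]]] || [T [F ( [E [T [F s]]] )]]]

5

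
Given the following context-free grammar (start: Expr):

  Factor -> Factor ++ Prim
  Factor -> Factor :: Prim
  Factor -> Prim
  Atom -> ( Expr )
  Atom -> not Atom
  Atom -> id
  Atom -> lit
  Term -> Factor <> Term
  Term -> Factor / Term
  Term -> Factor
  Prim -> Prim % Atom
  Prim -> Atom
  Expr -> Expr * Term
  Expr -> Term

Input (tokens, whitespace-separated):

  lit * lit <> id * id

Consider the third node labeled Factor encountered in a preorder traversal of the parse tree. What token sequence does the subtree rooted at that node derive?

id

[Expr [Expr [Expr [Term [Factor [Prim [Atom lit]]]]] * [Term [Factor [Prim [Atom lit]]] <> [Term [Factor [Prim [Atom id]]]]]] * [Term [Factor [Prim [Atom id]]]]]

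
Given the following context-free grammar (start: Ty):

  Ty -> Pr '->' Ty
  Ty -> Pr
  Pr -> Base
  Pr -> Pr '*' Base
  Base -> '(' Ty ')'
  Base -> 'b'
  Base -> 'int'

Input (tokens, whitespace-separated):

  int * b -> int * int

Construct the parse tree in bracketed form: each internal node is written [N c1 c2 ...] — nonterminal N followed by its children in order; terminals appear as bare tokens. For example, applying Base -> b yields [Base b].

Ty
Pr -> Ty
Pr * Base -> Ty
Base * Base -> Ty
int * Base -> Ty
int * b -> Ty
int * b -> Pr
int * b -> Pr * Base
int * b -> Base * Base
int * b -> int * Base
int * b -> int * int

[Ty [Pr [Pr [Base int]] * [Base b]] -> [Ty [Pr [Pr [Base int]] * [Base int]]]]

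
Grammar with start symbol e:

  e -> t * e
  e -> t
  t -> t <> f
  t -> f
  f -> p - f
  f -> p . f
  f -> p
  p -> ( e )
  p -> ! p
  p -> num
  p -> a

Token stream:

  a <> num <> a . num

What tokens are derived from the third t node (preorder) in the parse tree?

[e [t [t [t [f [p a]]] <> [f [p num]]] <> [f [p a] . [f [p num]]]]]

a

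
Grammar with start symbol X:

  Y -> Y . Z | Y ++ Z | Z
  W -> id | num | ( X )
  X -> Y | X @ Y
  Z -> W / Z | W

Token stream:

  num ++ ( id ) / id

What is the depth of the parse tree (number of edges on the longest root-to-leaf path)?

[X [Y [Y [Z [W num]]] ++ [Z [W ( [X [Y [Z [W id]]]] )] / [Z [W id]]]]]

8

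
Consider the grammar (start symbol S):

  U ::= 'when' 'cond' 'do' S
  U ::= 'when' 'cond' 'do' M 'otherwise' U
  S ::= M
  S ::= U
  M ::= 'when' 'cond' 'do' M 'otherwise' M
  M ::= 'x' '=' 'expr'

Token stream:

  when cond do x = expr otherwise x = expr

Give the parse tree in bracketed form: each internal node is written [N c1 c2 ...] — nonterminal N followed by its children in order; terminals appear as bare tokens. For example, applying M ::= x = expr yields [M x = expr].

S
M
when cond do M otherwise M
when cond do x = expr otherwise M
when cond do x = expr otherwise x = expr

[S [M when cond do [M x = expr] otherwise [M x = expr]]]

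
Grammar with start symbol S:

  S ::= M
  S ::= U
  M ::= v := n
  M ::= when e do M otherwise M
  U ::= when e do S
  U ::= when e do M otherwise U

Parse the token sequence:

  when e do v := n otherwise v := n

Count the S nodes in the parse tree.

1

[S [M when e do [M v := n] otherwise [M v := n]]]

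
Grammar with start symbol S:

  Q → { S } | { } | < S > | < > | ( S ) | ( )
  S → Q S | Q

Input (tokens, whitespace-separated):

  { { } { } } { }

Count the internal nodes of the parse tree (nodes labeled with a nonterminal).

[S [Q { [S [Q { }] [S [Q { }]]] }] [S [Q { }]]]

8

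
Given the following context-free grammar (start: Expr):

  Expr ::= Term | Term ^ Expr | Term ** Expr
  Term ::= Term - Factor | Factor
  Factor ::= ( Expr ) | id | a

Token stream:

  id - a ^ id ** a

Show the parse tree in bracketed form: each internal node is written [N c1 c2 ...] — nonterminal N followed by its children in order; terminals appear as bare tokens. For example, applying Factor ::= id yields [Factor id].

[Expr [Term [Term [Factor id]] - [Factor a]] ^ [Expr [Term [Factor id]] ** [Expr [Term [Factor a]]]]]

Expr
Term ^ Expr
Term - Factor ^ Expr
Factor - Factor ^ Expr
id - Factor ^ Expr
id - a ^ Expr
id - a ^ Term ** Expr
id - a ^ Factor ** Expr
id - a ^ id ** Expr
id - a ^ id ** Term
id - a ^ id ** Factor
id - a ^ id ** a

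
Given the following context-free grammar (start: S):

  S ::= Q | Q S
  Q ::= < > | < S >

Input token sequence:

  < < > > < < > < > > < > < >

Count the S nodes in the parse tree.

[S [Q < [S [Q < >]] >] [S [Q < [S [Q < >] [S [Q < >]]] >] [S [Q < >] [S [Q < >]]]]]

7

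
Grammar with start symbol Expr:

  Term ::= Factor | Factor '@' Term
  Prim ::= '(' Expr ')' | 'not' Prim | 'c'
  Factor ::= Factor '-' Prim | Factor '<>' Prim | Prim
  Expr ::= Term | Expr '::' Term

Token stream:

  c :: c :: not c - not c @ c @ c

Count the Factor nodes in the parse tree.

6

[Expr [Expr [Expr [Term [Factor [Prim c]]]] :: [Term [Factor [Prim c]]]] :: [Term [Factor [Factor [Prim not [Prim c]]] - [Prim not [Prim c]]] @ [Term [Factor [Prim c]] @ [Term [Factor [Prim c]]]]]]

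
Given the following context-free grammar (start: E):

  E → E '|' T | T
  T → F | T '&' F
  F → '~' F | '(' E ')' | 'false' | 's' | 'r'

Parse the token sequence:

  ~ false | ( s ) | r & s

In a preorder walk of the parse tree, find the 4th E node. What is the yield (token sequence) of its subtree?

[E [E [E [T [F ~ [F false]]]] | [T [F ( [E [T [F s]]] )]]] | [T [T [F r]] & [F s]]]

s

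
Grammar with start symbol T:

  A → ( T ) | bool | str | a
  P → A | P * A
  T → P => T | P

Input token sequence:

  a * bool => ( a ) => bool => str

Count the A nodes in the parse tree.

6

[T [P [P [A a]] * [A bool]] => [T [P [A ( [T [P [A a]]] )]] => [T [P [A bool]] => [T [P [A str]]]]]]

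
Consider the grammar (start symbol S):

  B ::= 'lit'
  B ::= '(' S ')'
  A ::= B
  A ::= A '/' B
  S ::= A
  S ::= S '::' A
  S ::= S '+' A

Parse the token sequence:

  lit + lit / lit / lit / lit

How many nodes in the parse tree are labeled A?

[S [S [A [B lit]]] + [A [A [A [A [B lit]] / [B lit]] / [B lit]] / [B lit]]]

5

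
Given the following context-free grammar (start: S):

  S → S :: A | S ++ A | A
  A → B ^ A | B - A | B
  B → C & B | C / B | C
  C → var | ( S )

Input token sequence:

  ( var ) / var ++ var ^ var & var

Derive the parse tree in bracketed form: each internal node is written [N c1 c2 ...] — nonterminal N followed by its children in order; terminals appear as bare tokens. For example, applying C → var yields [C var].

[S [S [A [B [C ( [S [A [B [C var]]]] )] / [B [C var]]]]] ++ [A [B [C var]] ^ [A [B [C var] & [B [C var]]]]]]

S
S ++ A
A ++ A
B ++ A
C / B ++ A
( S ) / B ++ A
( A ) / B ++ A
( B ) / B ++ A
( C ) / B ++ A
( var ) / B ++ A
( var ) / C ++ A
( var ) / var ++ A
( var ) / var ++ B ^ A
( var ) / var ++ C ^ A
( var ) / var ++ var ^ A
( var ) / var ++ var ^ B
( var ) / var ++ var ^ C & B
( var ) / var ++ var ^ var & B
( var ) / var ++ var ^ var & C
( var ) / var ++ var ^ var & var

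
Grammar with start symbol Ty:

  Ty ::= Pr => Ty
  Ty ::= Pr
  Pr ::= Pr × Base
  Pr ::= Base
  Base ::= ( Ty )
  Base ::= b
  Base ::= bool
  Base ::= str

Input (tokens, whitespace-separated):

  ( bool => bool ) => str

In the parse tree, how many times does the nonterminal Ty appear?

[Ty [Pr [Base ( [Ty [Pr [Base bool]] => [Ty [Pr [Base bool]]]] )]] => [Ty [Pr [Base str]]]]

4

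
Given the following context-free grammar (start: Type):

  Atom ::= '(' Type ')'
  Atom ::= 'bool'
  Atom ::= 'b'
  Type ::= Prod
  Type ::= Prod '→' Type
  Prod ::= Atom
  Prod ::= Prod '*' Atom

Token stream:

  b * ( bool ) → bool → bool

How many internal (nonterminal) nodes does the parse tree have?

[Type [Prod [Prod [Atom b]] * [Atom ( [Type [Prod [Atom bool]]] )]] → [Type [Prod [Atom bool]] → [Type [Prod [Atom bool]]]]]

14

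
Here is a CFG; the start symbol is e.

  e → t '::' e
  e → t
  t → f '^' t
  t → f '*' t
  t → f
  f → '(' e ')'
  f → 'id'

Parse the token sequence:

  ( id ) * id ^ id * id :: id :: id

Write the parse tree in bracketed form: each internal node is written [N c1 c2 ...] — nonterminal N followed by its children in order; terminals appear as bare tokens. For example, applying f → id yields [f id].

e
t :: e
f * t :: e
( e ) * t :: e
( t ) * t :: e
( f ) * t :: e
( id ) * t :: e
( id ) * f ^ t :: e
( id ) * id ^ t :: e
( id ) * id ^ f * t :: e
( id ) * id ^ id * t :: e
( id ) * id ^ id * f :: e
( id ) * id ^ id * id :: e
( id ) * id ^ id * id :: t :: e
( id ) * id ^ id * id :: f :: e
( id ) * id ^ id * id :: id :: e
( id ) * id ^ id * id :: id :: t
( id ) * id ^ id * id :: id :: f
( id ) * id ^ id * id :: id :: id

[e [t [f ( [e [t [f id]]] )] * [t [f id] ^ [t [f id] * [t [f id]]]]] :: [e [t [f id]] :: [e [t [f id]]]]]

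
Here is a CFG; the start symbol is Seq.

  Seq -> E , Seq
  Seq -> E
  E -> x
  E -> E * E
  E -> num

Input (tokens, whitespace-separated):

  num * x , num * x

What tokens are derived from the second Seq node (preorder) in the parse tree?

[Seq [E [E num] * [E x]] , [Seq [E [E num] * [E x]]]]

num * x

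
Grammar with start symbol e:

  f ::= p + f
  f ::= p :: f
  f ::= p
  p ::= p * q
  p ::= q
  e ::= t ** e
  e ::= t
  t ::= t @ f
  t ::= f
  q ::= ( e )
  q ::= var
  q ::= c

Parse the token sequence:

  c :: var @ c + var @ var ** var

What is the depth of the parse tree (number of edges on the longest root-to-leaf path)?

8

[e [t [t [t [f [p [q c]] :: [f [p [q var]]]]] @ [f [p [q c]] + [f [p [q var]]]]] @ [f [p [q var]]]] ** [e [t [f [p [q var]]]]]]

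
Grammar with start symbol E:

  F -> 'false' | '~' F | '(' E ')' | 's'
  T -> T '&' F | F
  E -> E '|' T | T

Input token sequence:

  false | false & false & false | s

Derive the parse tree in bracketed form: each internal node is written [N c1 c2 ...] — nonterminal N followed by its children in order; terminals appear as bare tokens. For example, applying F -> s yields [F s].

[E [E [E [T [F false]]] | [T [T [T [F false]] & [F false]] & [F false]]] | [T [F s]]]

E
E | T
E | T | T
T | T | T
F | T | T
false | T | T
false | T & F | T
false | T & F & F | T
false | F & F & F | T
false | false & F & F | T
false | false & false & F | T
false | false & false & false | T
false | false & false & false | F
false | false & false & false | s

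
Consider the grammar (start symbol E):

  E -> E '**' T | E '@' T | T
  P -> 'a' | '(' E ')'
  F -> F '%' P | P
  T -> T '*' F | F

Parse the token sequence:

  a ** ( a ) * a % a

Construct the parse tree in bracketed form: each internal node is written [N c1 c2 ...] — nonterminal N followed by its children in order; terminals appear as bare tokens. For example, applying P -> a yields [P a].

[E [E [T [F [P a]]]] ** [T [T [F [P ( [E [T [F [P a]]]] )]]] * [F [F [P a]] % [P a]]]]

E
E ** T
T ** T
F ** T
P ** T
a ** T
a ** T * F
a ** F * F
a ** P * F
a ** ( E ) * F
a ** ( T ) * F
a ** ( F ) * F
a ** ( P ) * F
a ** ( a ) * F
a ** ( a ) * F % P
a ** ( a ) * P % P
a ** ( a ) * a % P
a ** ( a ) * a % a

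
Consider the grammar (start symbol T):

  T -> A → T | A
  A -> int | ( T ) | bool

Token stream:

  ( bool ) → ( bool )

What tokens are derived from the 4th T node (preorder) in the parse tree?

[T [A ( [T [A bool]] )] → [T [A ( [T [A bool]] )]]]

bool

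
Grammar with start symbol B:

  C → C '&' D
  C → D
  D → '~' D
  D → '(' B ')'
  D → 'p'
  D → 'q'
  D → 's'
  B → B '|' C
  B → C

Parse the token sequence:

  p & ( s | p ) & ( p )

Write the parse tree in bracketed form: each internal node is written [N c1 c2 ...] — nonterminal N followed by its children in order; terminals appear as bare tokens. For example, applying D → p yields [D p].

[B [C [C [C [D p]] & [D ( [B [B [C [D s]]] | [C [D p]]] )]] & [D ( [B [C [D p]]] )]]]

B
C
C & D
C & D & D
D & D & D
p & D & D
p & ( B ) & D
p & ( B | C ) & D
p & ( C | C ) & D
p & ( D | C ) & D
p & ( s | C ) & D
p & ( s | D ) & D
p & ( s | p ) & D
p & ( s | p ) & ( B )
p & ( s | p ) & ( C )
p & ( s | p ) & ( D )
p & ( s | p ) & ( p )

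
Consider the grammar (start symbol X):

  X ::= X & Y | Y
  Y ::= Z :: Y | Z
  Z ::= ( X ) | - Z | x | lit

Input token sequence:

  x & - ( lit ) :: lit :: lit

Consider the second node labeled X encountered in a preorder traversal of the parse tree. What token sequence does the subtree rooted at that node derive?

x

[X [X [Y [Z x]]] & [Y [Z - [Z ( [X [Y [Z lit]]] )]] :: [Y [Z lit] :: [Y [Z lit]]]]]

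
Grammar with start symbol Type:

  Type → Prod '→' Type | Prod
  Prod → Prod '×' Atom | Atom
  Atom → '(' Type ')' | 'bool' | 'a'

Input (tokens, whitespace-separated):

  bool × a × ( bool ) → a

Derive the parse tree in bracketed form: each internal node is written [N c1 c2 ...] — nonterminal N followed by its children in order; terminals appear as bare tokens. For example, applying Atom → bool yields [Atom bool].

[Type [Prod [Prod [Prod [Atom bool]] × [Atom a]] × [Atom ( [Type [Prod [Atom bool]]] )]] → [Type [Prod [Atom a]]]]

Type
Prod → Type
Prod × Atom → Type
Prod × Atom × Atom → Type
Atom × Atom × Atom → Type
bool × Atom × Atom → Type
bool × a × Atom → Type
bool × a × ( Type ) → Type
bool × a × ( Prod ) → Type
bool × a × ( Atom ) → Type
bool × a × ( bool ) → Type
bool × a × ( bool ) → Prod
bool × a × ( bool ) → Atom
bool × a × ( bool ) → a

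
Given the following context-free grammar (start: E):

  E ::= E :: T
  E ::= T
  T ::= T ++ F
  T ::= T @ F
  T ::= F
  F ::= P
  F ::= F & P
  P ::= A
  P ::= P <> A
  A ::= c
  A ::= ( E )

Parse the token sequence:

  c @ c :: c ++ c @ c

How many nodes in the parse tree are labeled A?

[E [E [T [T [F [P [A c]]]] @ [F [P [A c]]]]] :: [T [T [T [F [P [A c]]]] ++ [F [P [A c]]]] @ [F [P [A c]]]]]

5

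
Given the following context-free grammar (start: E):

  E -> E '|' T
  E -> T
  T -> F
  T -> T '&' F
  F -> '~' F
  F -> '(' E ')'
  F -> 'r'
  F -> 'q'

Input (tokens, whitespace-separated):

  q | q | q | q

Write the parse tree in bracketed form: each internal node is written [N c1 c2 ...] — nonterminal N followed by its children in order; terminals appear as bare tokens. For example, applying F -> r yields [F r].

[E [E [E [E [T [F q]]] | [T [F q]]] | [T [F q]]] | [T [F q]]]

E
E | T
E | T | T
E | T | T | T
T | T | T | T
F | T | T | T
q | T | T | T
q | F | T | T
q | q | T | T
q | q | F | T
q | q | q | T
q | q | q | F
q | q | q | q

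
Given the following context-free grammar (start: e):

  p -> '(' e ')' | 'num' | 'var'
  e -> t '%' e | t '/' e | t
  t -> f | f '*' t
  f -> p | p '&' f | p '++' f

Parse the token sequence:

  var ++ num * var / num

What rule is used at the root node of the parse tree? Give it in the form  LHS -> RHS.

e -> t '/' e

[e [t [f [p var] ++ [f [p num]]] * [t [f [p var]]]] / [e [t [f [p num]]]]]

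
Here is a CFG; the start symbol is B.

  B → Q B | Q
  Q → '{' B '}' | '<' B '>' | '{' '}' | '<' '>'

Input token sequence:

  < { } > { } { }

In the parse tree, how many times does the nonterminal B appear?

[B [Q < [B [Q { }]] >] [B [Q { }] [B [Q { }]]]]

4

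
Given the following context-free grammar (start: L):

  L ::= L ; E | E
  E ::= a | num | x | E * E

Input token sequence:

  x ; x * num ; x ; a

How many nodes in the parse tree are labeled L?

4

[L [L [L [L [E x]] ; [E [E x] * [E num]]] ; [E x]] ; [E a]]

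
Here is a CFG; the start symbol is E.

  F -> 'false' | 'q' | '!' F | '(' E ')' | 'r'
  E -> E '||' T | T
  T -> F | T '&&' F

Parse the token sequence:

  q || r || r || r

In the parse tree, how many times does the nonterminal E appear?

[E [E [E [E [T [F q]]] || [T [F r]]] || [T [F r]]] || [T [F r]]]

4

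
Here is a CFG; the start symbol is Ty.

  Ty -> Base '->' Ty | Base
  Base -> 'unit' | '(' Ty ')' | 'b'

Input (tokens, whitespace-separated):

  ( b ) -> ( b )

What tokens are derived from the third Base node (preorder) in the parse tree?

[Ty [Base ( [Ty [Base b]] )] -> [Ty [Base ( [Ty [Base b]] )]]]

( b )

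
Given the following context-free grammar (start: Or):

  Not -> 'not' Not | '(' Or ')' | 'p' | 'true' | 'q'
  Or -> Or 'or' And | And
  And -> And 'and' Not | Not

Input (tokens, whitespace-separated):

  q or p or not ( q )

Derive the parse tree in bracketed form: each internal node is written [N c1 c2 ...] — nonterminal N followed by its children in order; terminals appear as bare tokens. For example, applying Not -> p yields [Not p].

[Or [Or [Or [And [Not q]]] or [And [Not p]]] or [And [Not not [Not ( [Or [And [Not q]]] )]]]]

Or
Or or And
Or or And or And
And or And or And
Not or And or And
q or And or And
q or Not or And
q or p or And
q or p or Not
q or p or not Not
q or p or not ( Or )
q or p or not ( And )
q or p or not ( Not )
q or p or not ( q )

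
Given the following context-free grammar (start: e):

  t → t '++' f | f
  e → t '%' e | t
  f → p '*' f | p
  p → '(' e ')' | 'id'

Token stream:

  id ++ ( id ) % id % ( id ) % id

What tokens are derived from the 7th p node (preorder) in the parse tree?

id

[e [t [t [f [p id]]] ++ [f [p ( [e [t [f [p id]]]] )]]] % [e [t [f [p id]]] % [e [t [f [p ( [e [t [f [p id]]]] )]]] % [e [t [f [p id]]]]]]]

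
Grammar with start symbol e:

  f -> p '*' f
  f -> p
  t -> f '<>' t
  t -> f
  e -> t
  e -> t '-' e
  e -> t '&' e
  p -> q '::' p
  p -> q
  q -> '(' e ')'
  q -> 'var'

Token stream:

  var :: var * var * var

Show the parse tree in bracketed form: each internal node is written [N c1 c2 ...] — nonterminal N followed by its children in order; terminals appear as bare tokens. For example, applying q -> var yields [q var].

[e [t [f [p [q var] :: [p [q var]]] * [f [p [q var]] * [f [p [q var]]]]]]]

e
t
f
p * f
q :: p * f
var :: p * f
var :: q * f
var :: var * f
var :: var * p * f
var :: var * q * f
var :: var * var * f
var :: var * var * p
var :: var * var * q
var :: var * var * var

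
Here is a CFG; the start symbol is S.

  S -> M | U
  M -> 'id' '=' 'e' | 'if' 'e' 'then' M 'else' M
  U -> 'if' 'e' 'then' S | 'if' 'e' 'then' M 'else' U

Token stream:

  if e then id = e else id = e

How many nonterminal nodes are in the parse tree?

[S [M if e then [M id = e] else [M id = e]]]

4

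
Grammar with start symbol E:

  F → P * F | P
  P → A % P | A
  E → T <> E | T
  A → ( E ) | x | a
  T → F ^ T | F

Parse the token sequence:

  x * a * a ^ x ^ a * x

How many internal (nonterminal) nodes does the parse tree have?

22

[E [T [F [P [A x]] * [F [P [A a]] * [F [P [A a]]]]] ^ [T [F [P [A x]]] ^ [T [F [P [A a]] * [F [P [A x]]]]]]]]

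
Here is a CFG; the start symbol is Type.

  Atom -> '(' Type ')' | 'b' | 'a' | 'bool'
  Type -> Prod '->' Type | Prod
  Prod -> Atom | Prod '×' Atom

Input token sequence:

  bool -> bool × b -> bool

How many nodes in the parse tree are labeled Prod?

4

[Type [Prod [Atom bool]] -> [Type [Prod [Prod [Atom bool]] × [Atom b]] -> [Type [Prod [Atom bool]]]]]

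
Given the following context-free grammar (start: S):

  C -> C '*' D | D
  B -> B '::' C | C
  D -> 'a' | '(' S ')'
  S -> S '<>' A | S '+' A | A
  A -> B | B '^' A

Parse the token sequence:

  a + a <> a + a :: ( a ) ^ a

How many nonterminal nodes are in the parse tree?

[S [S [S [S [A [B [C [D a]]]]] + [A [B [C [D a]]]]] <> [A [B [C [D a]]]]] + [A [B [B [C [D a]]] :: [C [D ( [S [A [B [C [D a]]]]] )]]] ^ [A [B [C [D a]]]]]]

32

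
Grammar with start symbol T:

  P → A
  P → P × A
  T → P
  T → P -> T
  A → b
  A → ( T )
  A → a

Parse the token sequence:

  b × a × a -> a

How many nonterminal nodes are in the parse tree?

[T [P [P [P [A b]] × [A a]] × [A a]] -> [T [P [A a]]]]

10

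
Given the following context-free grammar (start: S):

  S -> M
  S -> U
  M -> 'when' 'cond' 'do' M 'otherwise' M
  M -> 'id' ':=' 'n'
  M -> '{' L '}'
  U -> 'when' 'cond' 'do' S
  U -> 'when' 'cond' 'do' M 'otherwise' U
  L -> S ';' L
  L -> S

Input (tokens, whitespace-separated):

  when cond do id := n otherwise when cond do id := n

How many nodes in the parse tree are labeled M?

[S [U when cond do [M id := n] otherwise [U when cond do [S [M id := n]]]]]

2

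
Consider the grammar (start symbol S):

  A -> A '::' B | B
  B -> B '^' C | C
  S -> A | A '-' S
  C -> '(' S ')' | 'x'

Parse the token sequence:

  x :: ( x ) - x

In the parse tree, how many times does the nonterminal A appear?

[S [A [A [B [C x]]] :: [B [C ( [S [A [B [C x]]]] )]]] - [S [A [B [C x]]]]]

4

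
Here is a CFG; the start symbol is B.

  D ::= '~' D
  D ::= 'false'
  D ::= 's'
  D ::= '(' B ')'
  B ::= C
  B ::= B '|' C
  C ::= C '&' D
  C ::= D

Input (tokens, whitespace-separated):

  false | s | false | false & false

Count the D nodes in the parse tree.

5

[B [B [B [B [C [D false]]] | [C [D s]]] | [C [D false]]] | [C [C [D false]] & [D false]]]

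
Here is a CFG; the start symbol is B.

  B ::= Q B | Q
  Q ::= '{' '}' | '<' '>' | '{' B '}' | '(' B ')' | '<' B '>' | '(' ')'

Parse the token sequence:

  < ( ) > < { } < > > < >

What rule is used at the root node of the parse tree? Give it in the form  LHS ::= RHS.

B ::= Q B

[B [Q < [B [Q ( )]] >] [B [Q < [B [Q { }] [B [Q < >]]] >] [B [Q < >]]]]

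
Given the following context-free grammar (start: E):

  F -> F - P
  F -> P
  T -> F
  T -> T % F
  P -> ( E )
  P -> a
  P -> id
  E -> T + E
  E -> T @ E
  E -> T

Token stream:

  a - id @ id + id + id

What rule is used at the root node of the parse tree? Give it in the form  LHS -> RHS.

[E [T [F [F [P a]] - [P id]]] @ [E [T [F [P id]]] + [E [T [F [P id]]] + [E [T [F [P id]]]]]]]

E -> T @ E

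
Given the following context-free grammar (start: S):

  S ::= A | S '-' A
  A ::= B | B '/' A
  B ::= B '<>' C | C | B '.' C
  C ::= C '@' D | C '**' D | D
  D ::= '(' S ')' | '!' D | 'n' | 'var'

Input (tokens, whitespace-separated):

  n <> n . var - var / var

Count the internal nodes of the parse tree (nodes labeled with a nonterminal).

[S [S [A [B [B [B [C [D n]]] <> [C [D n]]] . [C [D var]]]]] - [A [B [C [D var]]] / [A [B [C [D var]]]]]]

20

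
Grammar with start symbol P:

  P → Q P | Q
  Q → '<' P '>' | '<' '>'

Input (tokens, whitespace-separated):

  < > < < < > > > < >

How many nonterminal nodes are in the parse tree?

10

[P [Q < >] [P [Q < [P [Q < [P [Q < >]] >]] >] [P [Q < >]]]]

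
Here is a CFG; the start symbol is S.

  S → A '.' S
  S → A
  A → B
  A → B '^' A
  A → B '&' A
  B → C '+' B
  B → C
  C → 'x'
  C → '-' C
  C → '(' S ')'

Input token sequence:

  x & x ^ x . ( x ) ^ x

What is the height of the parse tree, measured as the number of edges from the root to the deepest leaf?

9

[S [A [B [C x]] & [A [B [C x]] ^ [A [B [C x]]]]] . [S [A [B [C ( [S [A [B [C x]]]] )]] ^ [A [B [C x]]]]]]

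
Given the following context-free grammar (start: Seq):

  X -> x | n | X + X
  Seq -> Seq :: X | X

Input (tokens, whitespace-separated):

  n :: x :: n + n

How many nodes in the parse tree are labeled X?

[Seq [Seq [Seq [X n]] :: [X x]] :: [X [X n] + [X n]]]

5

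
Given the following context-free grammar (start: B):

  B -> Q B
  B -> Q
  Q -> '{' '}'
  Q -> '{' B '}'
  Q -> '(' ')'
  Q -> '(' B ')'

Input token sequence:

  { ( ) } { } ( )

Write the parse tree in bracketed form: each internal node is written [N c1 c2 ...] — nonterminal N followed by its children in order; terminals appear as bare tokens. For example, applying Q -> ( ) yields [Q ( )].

B
Q B
{ B } B
{ Q } B
{ ( ) } B
{ ( ) } Q B
{ ( ) } { } B
{ ( ) } { } Q
{ ( ) } { } ( )

[B [Q { [B [Q ( )]] }] [B [Q { }] [B [Q ( )]]]]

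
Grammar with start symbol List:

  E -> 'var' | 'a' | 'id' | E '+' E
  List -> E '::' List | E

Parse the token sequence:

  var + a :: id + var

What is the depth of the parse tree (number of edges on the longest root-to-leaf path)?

4

[List [E [E var] + [E a]] :: [List [E [E id] + [E var]]]]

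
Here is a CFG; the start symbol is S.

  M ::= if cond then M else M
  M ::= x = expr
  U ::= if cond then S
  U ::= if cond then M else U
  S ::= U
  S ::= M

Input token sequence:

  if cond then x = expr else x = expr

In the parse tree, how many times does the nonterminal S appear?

1

[S [M if cond then [M x = expr] else [M x = expr]]]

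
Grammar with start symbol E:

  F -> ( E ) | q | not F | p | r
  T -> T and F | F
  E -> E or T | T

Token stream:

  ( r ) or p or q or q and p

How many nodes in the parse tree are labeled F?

[E [E [E [E [T [F ( [E [T [F r]]] )]]] or [T [F p]]] or [T [F q]]] or [T [T [F q]] and [F p]]]

6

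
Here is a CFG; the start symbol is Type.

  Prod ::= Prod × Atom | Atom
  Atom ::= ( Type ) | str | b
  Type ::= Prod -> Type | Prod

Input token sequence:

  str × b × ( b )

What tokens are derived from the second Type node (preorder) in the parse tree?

b

[Type [Prod [Prod [Prod [Atom str]] × [Atom b]] × [Atom ( [Type [Prod [Atom b]]] )]]]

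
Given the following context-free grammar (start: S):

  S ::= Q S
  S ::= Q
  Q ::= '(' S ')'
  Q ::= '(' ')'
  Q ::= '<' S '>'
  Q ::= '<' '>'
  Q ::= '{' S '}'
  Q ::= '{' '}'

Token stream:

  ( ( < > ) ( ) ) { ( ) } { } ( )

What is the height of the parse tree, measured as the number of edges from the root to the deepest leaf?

[S [Q ( [S [Q ( [S [Q < >]] )] [S [Q ( )]]] )] [S [Q { [S [Q ( )]] }] [S [Q { }] [S [Q ( )]]]]]

6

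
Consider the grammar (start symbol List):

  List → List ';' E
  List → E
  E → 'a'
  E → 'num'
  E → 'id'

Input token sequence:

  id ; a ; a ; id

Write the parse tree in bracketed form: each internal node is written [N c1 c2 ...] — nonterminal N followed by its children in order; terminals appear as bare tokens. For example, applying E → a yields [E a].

List
List ; E
List ; E ; E
List ; E ; E ; E
E ; E ; E ; E
id ; E ; E ; E
id ; a ; E ; E
id ; a ; a ; E
id ; a ; a ; id

[List [List [List [List [E id]] ; [E a]] ; [E a]] ; [E id]]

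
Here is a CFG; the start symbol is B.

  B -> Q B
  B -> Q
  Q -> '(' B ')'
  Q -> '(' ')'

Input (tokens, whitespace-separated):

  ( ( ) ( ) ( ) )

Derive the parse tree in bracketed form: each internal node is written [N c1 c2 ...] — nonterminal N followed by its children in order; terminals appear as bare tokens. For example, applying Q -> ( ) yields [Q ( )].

B
Q
( B )
( Q B )
( ( ) B )
( ( ) Q B )
( ( ) ( ) B )
( ( ) ( ) Q )
( ( ) ( ) ( ) )

[B [Q ( [B [Q ( )] [B [Q ( )] [B [Q ( )]]]] )]]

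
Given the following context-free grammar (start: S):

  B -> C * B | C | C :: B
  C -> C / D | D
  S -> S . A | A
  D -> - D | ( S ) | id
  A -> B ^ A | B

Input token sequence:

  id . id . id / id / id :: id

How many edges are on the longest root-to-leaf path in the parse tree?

7

[S [S [S [A [B [C [D id]]]]] . [A [B [C [D id]]]]] . [A [B [C [C [C [D id]] / [D id]] / [D id]] :: [B [C [D id]]]]]]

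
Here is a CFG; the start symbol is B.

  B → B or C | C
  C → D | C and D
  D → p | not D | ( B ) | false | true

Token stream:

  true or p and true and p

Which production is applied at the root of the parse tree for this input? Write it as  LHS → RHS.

[B [B [C [D true]]] or [C [C [C [D p]] and [D true]] and [D p]]]

B → B or C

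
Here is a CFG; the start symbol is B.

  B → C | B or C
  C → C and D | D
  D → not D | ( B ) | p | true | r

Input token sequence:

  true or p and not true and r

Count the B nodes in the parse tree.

[B [B [C [D true]]] or [C [C [C [D p]] and [D not [D true]]] and [D r]]]

2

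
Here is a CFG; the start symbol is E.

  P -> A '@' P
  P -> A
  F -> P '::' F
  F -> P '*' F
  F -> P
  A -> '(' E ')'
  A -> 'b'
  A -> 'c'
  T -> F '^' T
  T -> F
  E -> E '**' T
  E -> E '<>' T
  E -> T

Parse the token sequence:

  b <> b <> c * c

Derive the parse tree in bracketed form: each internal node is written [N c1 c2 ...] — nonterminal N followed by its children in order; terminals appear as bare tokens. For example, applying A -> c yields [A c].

E
E <> T
E <> T <> T
T <> T <> T
F <> T <> T
P <> T <> T
A <> T <> T
b <> T <> T
b <> F <> T
b <> P <> T
b <> A <> T
b <> b <> T
b <> b <> F
b <> b <> P * F
b <> b <> A * F
b <> b <> c * F
b <> b <> c * P
b <> b <> c * A
b <> b <> c * c

[E [E [E [T [F [P [A b]]]]] <> [T [F [P [A b]]]]] <> [T [F [P [A c]] * [F [P [A c]]]]]]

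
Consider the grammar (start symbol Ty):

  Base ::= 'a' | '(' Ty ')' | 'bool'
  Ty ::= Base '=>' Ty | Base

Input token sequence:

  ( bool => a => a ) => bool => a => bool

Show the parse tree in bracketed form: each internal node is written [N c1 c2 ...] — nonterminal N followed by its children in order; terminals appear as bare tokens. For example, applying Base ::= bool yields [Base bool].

Ty
Base => Ty
( Ty ) => Ty
( Base => Ty ) => Ty
( bool => Ty ) => Ty
( bool => Base => Ty ) => Ty
( bool => a => Ty ) => Ty
( bool => a => Base ) => Ty
( bool => a => a ) => Ty
( bool => a => a ) => Base => Ty
( bool => a => a ) => bool => Ty
( bool => a => a ) => bool => Base => Ty
( bool => a => a ) => bool => a => Ty
( bool => a => a ) => bool => a => Base
( bool => a => a ) => bool => a => bool

[Ty [Base ( [Ty [Base bool] => [Ty [Base a] => [Ty [Base a]]]] )] => [Ty [Base bool] => [Ty [Base a] => [Ty [Base bool]]]]]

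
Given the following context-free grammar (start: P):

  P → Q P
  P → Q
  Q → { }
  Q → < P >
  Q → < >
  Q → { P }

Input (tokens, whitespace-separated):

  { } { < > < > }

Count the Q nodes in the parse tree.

[P [Q { }] [P [Q { [P [Q < >] [P [Q < >]]] }]]]

4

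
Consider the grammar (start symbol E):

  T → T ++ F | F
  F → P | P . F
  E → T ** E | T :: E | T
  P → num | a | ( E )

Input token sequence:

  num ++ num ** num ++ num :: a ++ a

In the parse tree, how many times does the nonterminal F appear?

[E [T [T [F [P num]]] ++ [F [P num]]] ** [E [T [T [F [P num]]] ++ [F [P num]]] :: [E [T [T [F [P a]]] ++ [F [P a]]]]]]

6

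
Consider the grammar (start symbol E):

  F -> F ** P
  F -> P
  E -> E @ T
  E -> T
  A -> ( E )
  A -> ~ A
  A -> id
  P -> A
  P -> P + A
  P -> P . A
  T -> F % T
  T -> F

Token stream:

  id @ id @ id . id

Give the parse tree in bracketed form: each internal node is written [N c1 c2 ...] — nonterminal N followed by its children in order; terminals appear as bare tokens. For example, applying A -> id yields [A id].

E
E @ T
E @ T @ T
T @ T @ T
F @ T @ T
P @ T @ T
A @ T @ T
id @ T @ T
id @ F @ T
id @ P @ T
id @ A @ T
id @ id @ T
id @ id @ F
id @ id @ P
id @ id @ P . A
id @ id @ A . A
id @ id @ id . A
id @ id @ id . id

[E [E [E [T [F [P [A id]]]]] @ [T [F [P [A id]]]]] @ [T [F [P [P [A id]] . [A id]]]]]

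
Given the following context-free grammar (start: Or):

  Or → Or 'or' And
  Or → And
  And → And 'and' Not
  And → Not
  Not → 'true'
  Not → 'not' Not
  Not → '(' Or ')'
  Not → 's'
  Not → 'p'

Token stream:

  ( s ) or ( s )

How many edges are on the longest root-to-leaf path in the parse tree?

7

[Or [Or [And [Not ( [Or [And [Not s]]] )]]] or [And [Not ( [Or [And [Not s]]] )]]]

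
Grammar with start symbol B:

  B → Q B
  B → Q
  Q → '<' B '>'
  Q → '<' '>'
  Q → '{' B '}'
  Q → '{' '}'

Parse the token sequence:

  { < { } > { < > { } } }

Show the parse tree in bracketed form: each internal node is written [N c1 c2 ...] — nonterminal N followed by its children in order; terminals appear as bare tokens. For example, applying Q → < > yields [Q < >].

[B [Q { [B [Q < [B [Q { }]] >] [B [Q { [B [Q < >] [B [Q { }]]] }]]] }]]

B
Q
{ B }
{ Q B }
{ < B > B }
{ < Q > B }
{ < { } > B }
{ < { } > Q }
{ < { } > { B } }
{ < { } > { Q B } }
{ < { } > { < > B } }
{ < { } > { < > Q } }
{ < { } > { < > { } } }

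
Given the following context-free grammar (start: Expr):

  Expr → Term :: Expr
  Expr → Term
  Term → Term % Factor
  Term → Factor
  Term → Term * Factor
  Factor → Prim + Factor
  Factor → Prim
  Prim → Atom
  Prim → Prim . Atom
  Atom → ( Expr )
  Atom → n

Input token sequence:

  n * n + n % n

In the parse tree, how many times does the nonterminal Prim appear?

4

[Expr [Term [Term [Term [Factor [Prim [Atom n]]]] * [Factor [Prim [Atom n]] + [Factor [Prim [Atom n]]]]] % [Factor [Prim [Atom n]]]]]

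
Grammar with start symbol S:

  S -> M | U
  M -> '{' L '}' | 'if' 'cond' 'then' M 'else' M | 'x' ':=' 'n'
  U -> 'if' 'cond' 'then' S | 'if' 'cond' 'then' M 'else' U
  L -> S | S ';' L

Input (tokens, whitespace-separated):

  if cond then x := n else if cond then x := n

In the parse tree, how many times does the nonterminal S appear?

[S [U if cond then [M x := n] else [U if cond then [S [M x := n]]]]]

2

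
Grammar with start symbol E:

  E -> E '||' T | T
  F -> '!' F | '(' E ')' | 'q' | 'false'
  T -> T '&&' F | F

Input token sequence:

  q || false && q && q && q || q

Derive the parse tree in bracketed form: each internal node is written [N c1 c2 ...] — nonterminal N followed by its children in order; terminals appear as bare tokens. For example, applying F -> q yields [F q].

E
E || T
E || T || T
T || T || T
F || T || T
q || T || T
q || T && F || T
q || T && F && F || T
q || T && F && F && F || T
q || F && F && F && F || T
q || false && F && F && F || T
q || false && q && F && F || T
q || false && q && q && F || T
q || false && q && q && q || T
q || false && q && q && q || F
q || false && q && q && q || q

[E [E [E [T [F q]]] || [T [T [T [T [F false]] && [F q]] && [F q]] && [F q]]] || [T [F q]]]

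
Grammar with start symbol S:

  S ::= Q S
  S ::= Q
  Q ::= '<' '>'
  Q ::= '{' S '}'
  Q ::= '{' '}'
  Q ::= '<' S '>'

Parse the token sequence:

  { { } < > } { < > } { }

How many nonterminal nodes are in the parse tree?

12

[S [Q { [S [Q { }] [S [Q < >]]] }] [S [Q { [S [Q < >]] }] [S [Q { }]]]]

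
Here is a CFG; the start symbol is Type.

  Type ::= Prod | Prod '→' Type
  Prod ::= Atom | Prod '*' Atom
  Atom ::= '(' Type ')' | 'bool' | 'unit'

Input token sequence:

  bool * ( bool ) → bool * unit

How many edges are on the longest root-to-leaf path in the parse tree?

6

[Type [Prod [Prod [Atom bool]] * [Atom ( [Type [Prod [Atom bool]]] )]] → [Type [Prod [Prod [Atom bool]] * [Atom unit]]]]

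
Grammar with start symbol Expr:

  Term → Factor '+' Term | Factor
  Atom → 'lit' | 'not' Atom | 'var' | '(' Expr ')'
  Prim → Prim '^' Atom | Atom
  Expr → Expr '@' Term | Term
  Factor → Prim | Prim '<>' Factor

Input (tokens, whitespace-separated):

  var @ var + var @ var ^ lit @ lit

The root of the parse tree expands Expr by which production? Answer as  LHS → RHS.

[Expr [Expr [Expr [Expr [Term [Factor [Prim [Atom var]]]]] @ [Term [Factor [Prim [Atom var]]] + [Term [Factor [Prim [Atom var]]]]]] @ [Term [Factor [Prim [Prim [Atom var]] ^ [Atom lit]]]]] @ [Term [Factor [Prim [Atom lit]]]]]

Expr → Expr '@' Term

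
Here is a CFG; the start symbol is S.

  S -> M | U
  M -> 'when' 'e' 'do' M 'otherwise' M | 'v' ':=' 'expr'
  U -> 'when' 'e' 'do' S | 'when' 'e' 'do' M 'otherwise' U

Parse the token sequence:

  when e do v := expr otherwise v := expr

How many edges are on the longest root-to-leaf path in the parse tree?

3

[S [M when e do [M v := expr] otherwise [M v := expr]]]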